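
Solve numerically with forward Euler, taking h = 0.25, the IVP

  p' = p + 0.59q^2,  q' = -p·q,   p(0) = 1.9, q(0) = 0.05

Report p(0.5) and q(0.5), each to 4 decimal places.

Euler on (p,q): p_{n+1} = p_n + h·p', q_{n+1} = q_n + h·q'.
0.000000: (1.900000, 0.050000); f=(1.901475, -0.095000) → (2.375369, 0.026250)
0.250000: (2.375369, 0.026250); f=(2.375775, -0.062353) → (2.969313, 0.010662)
(p(0.5), q(0.5)) ≈ (2.9693, 0.0107)

2.9693, 0.0107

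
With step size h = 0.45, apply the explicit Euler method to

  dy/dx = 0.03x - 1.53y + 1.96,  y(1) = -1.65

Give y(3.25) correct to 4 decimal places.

Euler: y_{n+1} = y_n + h·f(x_n, y_n).
x=1.000000, y=-1.650000: f=4.514500 → y ← -1.650000 + 0.45·4.514500 = 0.381525
x=1.450000, y=0.381525: f=1.419767 → y ← 0.381525 + 0.45·1.419767 = 1.020420
x=1.900000, y=1.020420: f=0.455757 → y ← 1.020420 + 0.45·0.455757 = 1.225511
x=2.350000, y=1.225511: f=0.155468 → y ← 1.225511 + 0.45·0.155468 = 1.295472
x=2.800000, y=1.295472: f=0.061928 → y ← 1.295472 + 0.45·0.061928 = 1.323339
y(3.25) ≈ 1.3233

1.3233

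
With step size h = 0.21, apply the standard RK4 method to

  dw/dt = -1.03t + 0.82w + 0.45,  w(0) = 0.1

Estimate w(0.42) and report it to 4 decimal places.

0.2645

RK4: k1 = f(t_n, w_n); k2 = f(t_n + h/2, w_n + (h/2)·k1); k3 = f(t_n + h/2, w_n + (h/2)·k2); k4 = f(t_n + h, w_n + h·k3); w_{n+1} = w_n + (h/6)·(k1 + 2k2 + 2k3 + k4).
t=0.000000, w=0.100000:
  k1 = f(0.000000, 0.100000) = 0.532000
  k2 = f(0.105000, 0.155860) = 0.469655
  k3 = f(0.105000, 0.149314) = 0.464287
  k4 = f(0.210000, 0.197500) = 0.395650
  w ← 0.100000 + (0.21/6)·(k1 + 2k2 + 2k3 + k4) = 0.197844
t=0.210000, w=0.197844:
  k1 = f(0.210000, 0.197844) = 0.395932
  k2 = f(0.315000, 0.239417) = 0.321872
  k3 = f(0.315000, 0.231640) = 0.315495
  k4 = f(0.420000, 0.264098) = 0.233960
  w ← 0.197844 + (0.21/6)·(k1 + 2k2 + 2k3 + k4) = 0.264506
w(0.42) ≈ 0.2645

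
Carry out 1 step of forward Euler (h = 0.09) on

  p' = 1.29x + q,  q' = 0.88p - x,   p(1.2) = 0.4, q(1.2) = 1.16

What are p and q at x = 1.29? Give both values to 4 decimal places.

0.6437, 1.0837

Euler on (p,q): p_{n+1} = p_n + h·p', q_{n+1} = q_n + h·q'.
1.200000: (0.400000, 1.160000); f=(2.708000, -0.848000) → (0.643720, 1.083680)
(p(1.29), q(1.29)) ≈ (0.6437, 1.0837)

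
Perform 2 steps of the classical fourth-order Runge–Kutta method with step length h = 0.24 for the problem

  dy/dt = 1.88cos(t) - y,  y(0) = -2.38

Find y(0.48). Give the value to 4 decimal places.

-0.7866

RK4: k1 = f(t_n, y_n); k2 = f(t_n + h/2, y_n + (h/2)·k1); k3 = f(t_n + h/2, y_n + (h/2)·k2); k4 = f(t_n + h, y_n + h·k3); y_{n+1} = y_n + (h/6)·(k1 + 2k2 + 2k3 + k4).
t=0.000000, y=-2.380000:
  k1 = f(0.000000, -2.380000) = 4.260000
  k2 = f(0.120000, -1.868800) = 3.735280
  k3 = f(0.120000, -1.931766) = 3.798247
  k4 = f(0.240000, -1.468421) = 3.294536
  y ← -2.380000 + (0.24/6)·(k1 + 2k2 + 2k3 + k4) = -1.475136
t=0.240000, y=-1.475136:
  k1 = f(0.240000, -1.475136) = 3.301252
  k2 = f(0.360000, -1.078986) = 2.838472
  k3 = f(0.360000, -1.134520) = 2.894006
  k4 = f(0.480000, -0.780575) = 2.448125
  y ← -1.475136 + (0.24/6)·(k1 + 2k2 + 2k3 + k4) = -0.786563
y(0.48) ≈ -0.7866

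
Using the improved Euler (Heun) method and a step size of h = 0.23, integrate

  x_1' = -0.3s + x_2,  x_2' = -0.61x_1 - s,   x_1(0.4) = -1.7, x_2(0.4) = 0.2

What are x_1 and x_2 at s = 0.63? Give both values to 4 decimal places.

Heun on (x_1,x_2): k1 = f(s_n, state_n); k2 = f(s_n + h, state_n + h·k1); state_{n+1} = state_n + (h/2)·(k1 + k2).
0.400000: (-1.700000, 0.200000)
  k1 = (0.080000, 0.637000)
  predictor → (-1.681600, 0.346510)
  k2 = (0.157510, 0.395776)
  → (-1.672686, 0.318769)
(x_1(0.63), x_2(0.63)) ≈ (-1.6727, 0.3188)

-1.6727, 0.3188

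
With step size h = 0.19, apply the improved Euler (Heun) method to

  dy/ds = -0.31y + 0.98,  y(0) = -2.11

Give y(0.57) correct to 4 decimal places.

Heun: k1 = f(s_n, y_n); k2 = f(s_n + h, y_n + h·k1); y_{n+1} = y_n + (h/2)·(k1 + k2).
s=0.000000, y=-2.110000:
  k1 = f(0.000000, -2.110000) = 1.634100
  k2 = f(0.190000, -1.799521) = 1.537852
  y ← -2.110000 + (0.19/2)·(1.634100 + 1.537852) = -1.808665
s=0.190000, y=-1.808665:
  k1 = f(0.190000, -1.808665) = 1.540686
  k2 = f(0.380000, -1.515934) = 1.449940
  y ← -1.808665 + (0.19/2)·(1.540686 + 1.449940) = -1.524555
s=0.380000, y=-1.524555:
  k1 = f(0.380000, -1.524555) = 1.452612
  k2 = f(0.570000, -1.248559) = 1.367053
  y ← -1.524555 + (0.19/2)·(1.452612 + 1.367053) = -1.256687
y(0.57) ≈ -1.2567

-1.2567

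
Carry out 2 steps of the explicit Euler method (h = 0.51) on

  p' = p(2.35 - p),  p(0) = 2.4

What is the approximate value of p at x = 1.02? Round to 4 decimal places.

Euler: p_{n+1} = p_n + h·f(x_n, p_n).
x=0.000000, p=2.400000: f=-0.120000 → p ← 2.400000 + 0.51·(-0.120000) = 2.338800
x=0.510000, p=2.338800: f=0.026195 → p ← 2.338800 + 0.51·0.026195 = 2.352159
p(1.02) ≈ 2.3522

2.3522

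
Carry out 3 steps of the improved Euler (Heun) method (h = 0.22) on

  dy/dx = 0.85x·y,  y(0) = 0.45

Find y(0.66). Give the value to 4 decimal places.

0.5411

Heun: k1 = f(x_n, y_n); k2 = f(x_n + h, y_n + h·k1); y_{n+1} = y_n + (h/2)·(k1 + k2).
x=0.000000, y=0.450000:
  k1 = f(0.000000, 0.450000) = 0.000000
  k2 = f(0.220000, 0.450000) = 0.084150
  y ← 0.450000 + (0.22/2)·(0.000000 + 0.084150) = 0.459257
x=0.220000, y=0.459257:
  k1 = f(0.220000, 0.459257) = 0.085881
  k2 = f(0.440000, 0.478150) = 0.178828
  y ← 0.459257 + (0.22/2)·(0.085881 + 0.178828) = 0.488375
x=0.440000, y=0.488375:
  k1 = f(0.440000, 0.488375) = 0.182652
  k2 = f(0.660000, 0.528558) = 0.296521
  y ← 0.488375 + (0.22/2)·(0.182652 + 0.296521) = 0.541084
y(0.66) ≈ 0.5411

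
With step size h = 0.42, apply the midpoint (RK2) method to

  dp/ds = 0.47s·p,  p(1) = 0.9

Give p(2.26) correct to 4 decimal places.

Midpoint: k1 = f(s_n, p_n); k2 = f(s_n + h/2, p_n + (h/2)·k1); p_{n+1} = p_n + h·k2.
s=1.000000, p=0.900000:
  k1 = f(1.000000, 0.900000) = 0.423000
  k2 = f(1.210000, 0.988830) = 0.562348
  p ← 0.900000 + 0.42·0.562348 = 1.136186
s=1.420000, p=1.136186:
  k1 = f(1.420000, 1.136186) = 0.758291
  k2 = f(1.630000, 1.295427) = 0.992427
  p ← 1.136186 + 0.42·0.992427 = 1.553005
s=1.840000, p=1.553005:
  k1 = f(1.840000, 1.553005) = 1.343039
  k2 = f(2.050000, 1.835043) = 1.768064
  p ← 1.553005 + 0.42·1.768064 = 2.295592
p(2.26) ≈ 2.2956

2.2956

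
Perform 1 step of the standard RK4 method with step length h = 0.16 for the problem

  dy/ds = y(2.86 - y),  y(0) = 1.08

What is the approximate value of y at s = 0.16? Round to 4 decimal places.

1.3999

RK4: k1 = f(s_n, y_n); k2 = f(s_n + h/2, y_n + (h/2)·k1); k3 = f(s_n + h/2, y_n + (h/2)·k2); k4 = f(s_n + h, y_n + h·k3); y_{n+1} = y_n + (h/6)·(k1 + 2k2 + 2k3 + k4).
s=0.000000, y=1.080000:
  k1 = f(0.000000, 1.080000) = 1.922400
  k2 = f(0.080000, 1.233792) = 2.006402
  k3 = f(0.080000, 1.240512) = 2.008994
  k4 = f(0.160000, 1.401439) = 2.044084
  y ← 1.080000 + (0.16/6)·(k1 + 2k2 + 2k3 + k4) = 1.399927
y(0.16) ≈ 1.3999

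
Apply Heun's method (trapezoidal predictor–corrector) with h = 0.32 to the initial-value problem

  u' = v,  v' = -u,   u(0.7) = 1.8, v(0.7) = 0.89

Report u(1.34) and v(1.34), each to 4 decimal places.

Heun on (u,v): k1 = f(x_n, state_n); k2 = f(x_n + h, state_n + h·k1); state_{n+1} = state_n + (h/2)·(k1 + k2).
0.700000: (1.800000, 0.890000)
  k1 = (0.890000, -1.800000)
  predictor → (2.084800, 0.314000)
  k2 = (0.314000, -2.084800)
  → (1.992640, 0.268432)
1.020000: (1.992640, 0.268432)
  k1 = (0.268432, -1.992640)
  predictor → (2.078538, -0.369213)
  k2 = (-0.369213, -2.078538)
  → (1.976515, -0.382957)
(u(1.34), v(1.34)) ≈ (1.9765, -0.3830)

1.9765, -0.3830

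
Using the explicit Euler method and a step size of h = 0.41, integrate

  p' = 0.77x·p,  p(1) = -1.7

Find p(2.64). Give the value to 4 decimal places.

Euler: p_{n+1} = p_n + h·f(x_n, p_n).
x=1.000000, p=-1.700000: f=-1.309000 → p ← -1.700000 + 0.41·(-1.309000) = -2.236690
x=1.410000, p=-2.236690: f=-2.428374 → p ← -2.236690 + 0.41·(-2.428374) = -3.232323
x=1.820000, p=-3.232323: f=-4.529778 → p ← -3.232323 + 0.41·(-4.529778) = -5.089533
x=2.230000, p=-5.089533: f=-8.739236 → p ← -5.089533 + 0.41·(-8.739236) = -8.672619
p(2.64) ≈ -8.6726

-8.6726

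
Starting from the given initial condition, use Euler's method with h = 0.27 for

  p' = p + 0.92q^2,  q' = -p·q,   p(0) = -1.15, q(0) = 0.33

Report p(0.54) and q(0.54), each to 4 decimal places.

Euler on (p,q): p_{n+1} = p_n + h·p', q_{n+1} = q_n + h·q'.
0.000000: (-1.150000, 0.330000); f=(-1.049812, 0.379500) → (-1.433449, 0.432465)
0.270000: (-1.433449, 0.432465); f=(-1.261385, 0.619917) → (-1.774023, 0.599842)
(p(0.54), q(0.54)) ≈ (-1.7740, 0.5998)

-1.7740, 0.5998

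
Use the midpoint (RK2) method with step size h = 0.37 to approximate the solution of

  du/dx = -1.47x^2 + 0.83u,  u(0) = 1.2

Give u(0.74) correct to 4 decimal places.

Midpoint: k1 = f(x_n, u_n); k2 = f(x_n + h/2, u_n + (h/2)·k1); u_{n+1} = u_n + h·k2.
x=0.000000, u=1.200000:
  k1 = f(0.000000, 1.200000) = 0.996000
  k2 = f(0.185000, 1.384260) = 1.098625
  u ← 1.200000 + 0.37·1.098625 = 1.606491
x=0.370000, u=1.606491:
  k1 = f(0.370000, 1.606491) = 1.132145
  k2 = f(0.555000, 1.815938) = 1.054432
  u ← 1.606491 + 0.37·1.054432 = 1.996631
u(0.74) ≈ 1.9966

1.9966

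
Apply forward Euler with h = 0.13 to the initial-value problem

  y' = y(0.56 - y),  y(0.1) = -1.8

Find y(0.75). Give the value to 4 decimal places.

-17.7032

Euler: y_{n+1} = y_n + h·f(t_n, y_n).
t=0.100000, y=-1.800000: f=-4.248000 → y ← -1.800000 + 0.13·(-4.248000) = -2.352240
t=0.230000, y=-2.352240: f=-6.850287 → y ← -2.352240 + 0.13·(-6.850287) = -3.242777
t=0.360000, y=-3.242777: f=-12.331560 → y ← -3.242777 + 0.13·(-12.331560) = -4.845880
t=0.490000, y=-4.845880: f=-26.196248 → y ← -4.845880 + 0.13·(-26.196248) = -8.251392
t=0.620000, y=-8.251392: f=-72.706257 → y ← -8.251392 + 0.13·(-72.706257) = -17.703206
y(0.75) ≈ -17.7032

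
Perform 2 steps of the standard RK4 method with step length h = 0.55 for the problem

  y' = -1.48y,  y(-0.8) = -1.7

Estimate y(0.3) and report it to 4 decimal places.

-0.3377

RK4: k1 = f(t_n, y_n); k2 = f(t_n + h/2, y_n + (h/2)·k1); k3 = f(t_n + h/2, y_n + (h/2)·k2); k4 = f(t_n + h, y_n + h·k3); y_{n+1} = y_n + (h/6)·(k1 + 2k2 + 2k3 + k4).
t=-0.800000, y=-1.700000:
  k1 = f(-0.800000, -1.700000) = 2.516000
  k2 = f(-0.525000, -1.008100) = 1.491988
  k3 = f(-0.525000, -1.289703) = 1.908761
  k4 = f(-0.250000, -0.650182) = 0.962269
  y ← -1.700000 + (0.55/6)·(k1 + 2k2 + 2k3 + k4) = -0.757688
t=-0.250000, y=-0.757688:
  k1 = f(-0.250000, -0.757688) = 1.121378
  k2 = f(0.025000, -0.449309) = 0.664977
  k3 = f(0.025000, -0.574819) = 0.850733
  k4 = f(0.300000, -0.289785) = 0.428882
  y ← -0.757688 + (0.55/6)·(k1 + 2k2 + 2k3 + k4) = -0.337701
y(0.3) ≈ -0.3377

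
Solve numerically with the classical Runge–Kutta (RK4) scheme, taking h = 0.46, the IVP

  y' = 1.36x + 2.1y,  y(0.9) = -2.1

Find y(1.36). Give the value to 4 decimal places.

RK4: k1 = f(x_n, y_n); k2 = f(x_n + h/2, y_n + (h/2)·k1); k3 = f(x_n + h/2, y_n + (h/2)·k2); k4 = f(x_n + h, y_n + h·k3); y_{n+1} = y_n + (h/6)·(k1 + 2k2 + 2k3 + k4).
x=0.900000, y=-2.100000:
  k1 = f(0.900000, -2.100000) = -3.186000
  k2 = f(1.130000, -2.832780) = -4.412038
  k3 = f(1.130000, -3.114769) = -5.004214
  k4 = f(1.360000, -4.401939) = -7.394471
  y ← -2.100000 + (0.46/6)·(k1 + 2k2 + 2k3 + k4) = -4.354995
y(1.36) ≈ -4.3550

-4.3550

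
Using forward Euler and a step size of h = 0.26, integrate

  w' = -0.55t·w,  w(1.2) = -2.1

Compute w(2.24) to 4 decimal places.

Euler: w_{n+1} = w_n + h·f(t_n, w_n).
t=1.200000, w=-2.100000: f=1.386000 → w ← -2.100000 + 0.26·1.386000 = -1.739640
t=1.460000, w=-1.739640: f=1.396931 → w ← -1.739640 + 0.26·1.396931 = -1.376438
t=1.720000, w=-1.376438: f=1.302110 → w ← -1.376438 + 0.26·1.302110 = -1.037889
t=1.980000, w=-1.037889: f=1.130261 → w ← -1.037889 + 0.26·1.130261 = -0.744021
w(2.24) ≈ -0.7440

-0.7440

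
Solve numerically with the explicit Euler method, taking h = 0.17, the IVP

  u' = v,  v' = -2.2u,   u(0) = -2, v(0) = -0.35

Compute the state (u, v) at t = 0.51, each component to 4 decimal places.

Euler on (u,v): u_{n+1} = u_n + h·u', v_{n+1} = v_n + h·v'.
0.000000: (-2.000000, -0.350000); f=(-0.350000, 4.400000) → (-2.059500, 0.398000)
0.170000: (-2.059500, 0.398000); f=(0.398000, 4.530900) → (-1.991840, 1.168253)
0.340000: (-1.991840, 1.168253); f=(1.168253, 4.382048) → (-1.793237, 1.913201)
(u(0.51), v(0.51)) ≈ (-1.7932, 1.9132)

-1.7932, 1.9132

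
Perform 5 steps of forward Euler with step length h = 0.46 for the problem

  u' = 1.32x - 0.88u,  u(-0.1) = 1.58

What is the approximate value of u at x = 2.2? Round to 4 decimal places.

Euler: u_{n+1} = u_n + h·f(x_n, u_n).
x=-0.100000, u=1.580000: f=-1.522400 → u ← 1.580000 + 0.46·(-1.522400) = 0.879696
x=0.360000, u=0.879696: f=-0.298932 → u ← 0.879696 + 0.46·(-0.298932) = 0.742187
x=0.820000, u=0.742187: f=0.429275 → u ← 0.742187 + 0.46·0.429275 = 0.939654
x=1.280000, u=0.939654: f=0.862705 → u ← 0.939654 + 0.46·0.862705 = 1.336498
x=1.740000, u=1.336498: f=1.120682 → u ← 1.336498 + 0.46·1.120682 = 1.852012
u(2.2) ≈ 1.8520

1.8520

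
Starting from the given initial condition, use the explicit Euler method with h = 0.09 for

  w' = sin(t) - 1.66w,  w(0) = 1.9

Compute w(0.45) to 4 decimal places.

0.9148

Euler: w_{n+1} = w_n + h·f(t_n, w_n).
t=0.000000, w=1.900000: f=-3.154000 → w ← 1.900000 + 0.09·(-3.154000) = 1.616140
t=0.090000, w=1.616140: f=-2.592914 → w ← 1.616140 + 0.09·(-2.592914) = 1.382778
t=0.180000, w=1.382778: f=-2.116381 → w ← 1.382778 + 0.09·(-2.116381) = 1.192303
t=0.270000, w=1.192303: f=-1.712492 → w ← 1.192303 + 0.09·(-1.712492) = 1.038179
t=0.360000, w=1.038179: f=-1.371103 → w ← 1.038179 + 0.09·(-1.371103) = 0.914780
w(0.45) ≈ 0.9148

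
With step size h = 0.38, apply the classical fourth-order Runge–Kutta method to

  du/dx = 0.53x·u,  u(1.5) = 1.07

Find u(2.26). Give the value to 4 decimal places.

2.2814

RK4: k1 = f(x_n, u_n); k2 = f(x_n + h/2, u_n + (h/2)·k1); k3 = f(x_n + h/2, u_n + (h/2)·k2); k4 = f(x_n + h, u_n + h·k3); u_{n+1} = u_n + (h/6)·(k1 + 2k2 + 2k3 + k4).
x=1.500000, u=1.070000:
  k1 = f(1.500000, 1.070000) = 0.850650
  k2 = f(1.690000, 1.231623) = 1.103165
  k3 = f(1.690000, 1.279601) = 1.146139
  k4 = f(1.880000, 1.505533) = 1.500113
  u ← 1.070000 + (0.38/6)·(k1 + 2k2 + 2k3 + k4) = 1.503794
x=1.880000, u=1.503794:
  k1 = f(1.880000, 1.503794) = 1.498380
  k2 = f(2.070000, 1.788486) = 1.962148
  k3 = f(2.070000, 1.876602) = 2.058820
  k4 = f(2.260000, 2.286145) = 2.738344
  u ← 1.503794 + (0.38/6)·(k1 + 2k2 + 2k3 + k4) = 2.281442
u(2.26) ≈ 2.2814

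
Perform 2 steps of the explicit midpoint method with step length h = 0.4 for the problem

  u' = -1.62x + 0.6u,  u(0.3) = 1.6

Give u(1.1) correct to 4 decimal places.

Midpoint: k1 = f(x_n, u_n); k2 = f(x_n + h/2, u_n + (h/2)·k1); u_{n+1} = u_n + h·k2.
x=0.300000, u=1.600000:
  k1 = f(0.300000, 1.600000) = 0.474000
  k2 = f(0.500000, 1.694800) = 0.206880
  u ← 1.600000 + 0.4·0.206880 = 1.682752
x=0.700000, u=1.682752:
  k1 = f(0.700000, 1.682752) = -0.124349
  k2 = f(0.900000, 1.657882) = -0.463271
  u ← 1.682752 + 0.4·(-0.463271) = 1.497444
u(1.1) ≈ 1.4974

1.4974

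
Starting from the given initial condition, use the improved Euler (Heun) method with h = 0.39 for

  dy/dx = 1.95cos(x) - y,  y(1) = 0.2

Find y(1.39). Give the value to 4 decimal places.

0.3309

Heun: k1 = f(x_n, y_n); k2 = f(x_n + h, y_n + h·k1); y_{n+1} = y_n + (h/2)·(k1 + k2).
x=1.000000, y=0.200000:
  k1 = f(1.000000, 0.200000) = 0.853589
  k2 = f(1.390000, 0.532900) = -0.182265
  y ← 0.200000 + (0.39/2)·(0.853589 + (-0.182265)) = 0.330908
y(1.39) ≈ 0.3309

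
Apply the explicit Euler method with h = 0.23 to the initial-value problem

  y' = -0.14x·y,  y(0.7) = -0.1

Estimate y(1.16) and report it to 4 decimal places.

-0.0948

Euler: y_{n+1} = y_n + h·f(x_n, y_n).
x=0.700000, y=-0.100000: f=0.009800 → y ← -0.100000 + 0.23·0.009800 = -0.097746
x=0.930000, y=-0.097746: f=0.012727 → y ← -0.097746 + 0.23·0.012727 = -0.094819
y(1.16) ≈ -0.0948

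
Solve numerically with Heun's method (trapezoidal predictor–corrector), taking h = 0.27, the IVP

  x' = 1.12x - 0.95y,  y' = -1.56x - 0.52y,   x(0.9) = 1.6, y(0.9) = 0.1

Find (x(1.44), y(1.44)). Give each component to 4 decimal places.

Heun on (x,y): k1 = f(s_n, state_n); k2 = f(s_n + h, state_n + h·k1); state_{n+1} = state_n + (h/2)·(k1 + k2).
0.900000: (1.600000, 0.100000)
  k1 = (1.697000, -2.548000)
  predictor → (2.058190, -0.587960)
  k2 = (2.863735, -2.905037)
  → (2.215699, -0.636160)
1.170000: (2.215699, -0.636160)
  k1 = (3.085935, -3.125688)
  predictor → (3.048902, -1.480096)
  k2 = (4.820861, -3.986637)
  → (3.283117, -1.596324)
(x(1.44), y(1.44)) ≈ (3.2831, -1.5963)

3.2831, -1.5963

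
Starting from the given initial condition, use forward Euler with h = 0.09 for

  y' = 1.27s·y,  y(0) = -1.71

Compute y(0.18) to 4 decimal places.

Euler: y_{n+1} = y_n + h·f(s_n, y_n).
s=0.000000, y=-1.710000: f=0.000000 → y ← -1.710000 + 0.09·0.000000 = -1.710000
s=0.090000, y=-1.710000: f=-0.195453 → y ← -1.710000 + 0.09·(-0.195453) = -1.727591
y(0.18) ≈ -1.7276

-1.7276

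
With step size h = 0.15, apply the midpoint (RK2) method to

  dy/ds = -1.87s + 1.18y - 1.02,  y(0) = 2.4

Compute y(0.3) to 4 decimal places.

2.9568

Midpoint: k1 = f(s_n, y_n); k2 = f(s_n + h/2, y_n + (h/2)·k1); y_{n+1} = y_n + h·k2.
s=0.000000, y=2.400000:
  k1 = f(0.000000, 2.400000) = 1.812000
  k2 = f(0.075000, 2.535900) = 1.832112
  y ← 2.400000 + 0.15·1.832112 = 2.674817
s=0.150000, y=2.674817:
  k1 = f(0.150000, 2.674817) = 1.855784
  k2 = f(0.225000, 2.814001) = 1.879771
  y ← 2.674817 + 0.15·1.879771 = 2.956782
y(0.3) ≈ 2.9568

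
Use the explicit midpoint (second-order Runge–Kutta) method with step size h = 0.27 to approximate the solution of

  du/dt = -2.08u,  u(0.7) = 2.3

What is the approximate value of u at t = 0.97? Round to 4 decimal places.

Midpoint: k1 = f(t_n, u_n); k2 = f(t_n + h/2, u_n + (h/2)·k1); u_{n+1} = u_n + h·k2.
t=0.700000, u=2.300000:
  k1 = f(0.700000, 2.300000) = -4.784000
  k2 = f(0.835000, 1.654160) = -3.440653
  u ← 2.300000 + 0.27·(-3.440653) = 1.371024
u(0.97) ≈ 1.3710

1.3710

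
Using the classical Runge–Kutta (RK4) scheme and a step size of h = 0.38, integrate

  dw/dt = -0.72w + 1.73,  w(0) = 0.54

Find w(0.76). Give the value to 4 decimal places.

1.3250

RK4: k1 = f(t_n, w_n); k2 = f(t_n + h/2, w_n + (h/2)·k1); k3 = f(t_n + h/2, w_n + (h/2)·k2); k4 = f(t_n + h, w_n + h·k3); w_{n+1} = w_n + (h/6)·(k1 + 2k2 + 2k3 + k4).
t=0.000000, w=0.540000:
  k1 = f(0.000000, 0.540000) = 1.341200
  k2 = f(0.190000, 0.794828) = 1.157724
  k3 = f(0.190000, 0.759968) = 1.182823
  k4 = f(0.380000, 0.989473) = 1.017580
  w ← 0.540000 + (0.38/6)·(k1 + 2k2 + 2k3 + k4) = 0.985859
t=0.380000, w=0.985859:
  k1 = f(0.380000, 0.985859) = 1.020182
  k2 = f(0.570000, 1.179693) = 0.880621
  k3 = f(0.570000, 1.153177) = 0.899713
  k4 = f(0.760000, 1.327750) = 0.774020
  w ← 0.985859 + (0.38/6)·(k1 + 2k2 + 2k3 + k4) = 1.325000
w(0.76) ≈ 1.3250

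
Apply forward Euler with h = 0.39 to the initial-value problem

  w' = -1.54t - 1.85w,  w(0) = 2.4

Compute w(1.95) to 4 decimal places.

Euler: w_{n+1} = w_n + h·f(t_n, w_n).
t=0.000000, w=2.400000: f=-4.440000 → w ← 2.400000 + 0.39·(-4.440000) = 0.668400
t=0.390000, w=0.668400: f=-1.837140 → w ← 0.668400 + 0.39·(-1.837140) = -0.048085
t=0.780000, w=-0.048085: f=-1.112243 → w ← -0.048085 + 0.39·(-1.112243) = -0.481860
t=1.170000, w=-0.481860: f=-0.910360 → w ← -0.481860 + 0.39·(-0.910360) = -0.836900
t=1.560000, w=-0.836900: f=-0.854135 → w ← -0.836900 + 0.39·(-0.854135) = -1.170013
w(1.95) ≈ -1.1700

-1.1700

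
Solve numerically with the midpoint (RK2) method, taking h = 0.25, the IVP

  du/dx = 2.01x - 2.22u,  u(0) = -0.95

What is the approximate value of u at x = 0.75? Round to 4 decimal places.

0.1547

Midpoint: k1 = f(x_n, u_n); k2 = f(x_n + h/2, u_n + (h/2)·k1); u_{n+1} = u_n + h·k2.
x=0.000000, u=-0.950000:
  k1 = f(0.000000, -0.950000) = 2.109000
  k2 = f(0.125000, -0.686375) = 1.775003
  u ← -0.950000 + 0.25·1.775003 = -0.506249
x=0.250000, u=-0.506249:
  k1 = f(0.250000, -0.506249) = 1.626374
  k2 = f(0.375000, -0.302953) = 1.426305
  u ← -0.506249 + 0.25·1.426305 = -0.149673
x=0.500000, u=-0.149673:
  k1 = f(0.500000, -0.149673) = 1.337274
  k2 = f(0.625000, 0.017486) = 1.217431
  u ← -0.149673 + 0.25·1.217431 = 0.154685
u(0.75) ≈ 0.1547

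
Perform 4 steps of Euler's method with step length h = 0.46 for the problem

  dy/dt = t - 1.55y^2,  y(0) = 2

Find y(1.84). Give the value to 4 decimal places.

Euler: y_{n+1} = y_n + h·f(t_n, y_n).
t=0.000000, y=2.000000: f=-6.200000 → y ← 2.000000 + 0.46·(-6.200000) = -0.852000
t=0.460000, y=-0.852000: f=-0.665151 → y ← -0.852000 + 0.46·(-0.665151) = -1.157970
t=0.920000, y=-1.157970: f=-1.158385 → y ← -1.157970 + 0.46·(-1.158385) = -1.690827
t=1.380000, y=-1.690827: f=-3.051287 → y ← -1.690827 + 0.46·(-3.051287) = -3.094418
y(1.84) ≈ -3.0944

-3.0944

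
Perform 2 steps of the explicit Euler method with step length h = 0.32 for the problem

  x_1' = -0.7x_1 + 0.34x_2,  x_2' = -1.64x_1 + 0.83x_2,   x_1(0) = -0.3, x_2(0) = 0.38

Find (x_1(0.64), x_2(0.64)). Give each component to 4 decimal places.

-0.0791, 0.9084

Euler on (x_1,x_2): x_1_{n+1} = x_1_n + h·x_1', x_2_{n+1} = x_2_n + h·x_2'.
0.000000: (-0.300000, 0.380000); f=(0.339200, 0.807400) → (-0.191456, 0.638368)
0.320000: (-0.191456, 0.638368); f=(0.351064, 0.843833) → (-0.079115, 0.908395)
(x_1(0.64), x_2(0.64)) ≈ (-0.0791, 0.9084)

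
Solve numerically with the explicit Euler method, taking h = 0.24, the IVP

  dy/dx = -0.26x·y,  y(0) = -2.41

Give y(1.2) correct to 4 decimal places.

-2.0676

Euler: y_{n+1} = y_n + h·f(x_n, y_n).
x=0.000000, y=-2.410000: f=0.000000 → y ← -2.410000 + 0.24·0.000000 = -2.410000
x=0.240000, y=-2.410000: f=0.150384 → y ← -2.410000 + 0.24·0.150384 = -2.373908
x=0.480000, y=-2.373908: f=0.296264 → y ← -2.373908 + 0.24·0.296264 = -2.302805
x=0.720000, y=-2.302805: f=0.431085 → y ← -2.302805 + 0.24·0.431085 = -2.199344
x=0.960000, y=-2.199344: f=0.548956 → y ← -2.199344 + 0.24·0.548956 = -2.067595
y(1.2) ≈ -2.0676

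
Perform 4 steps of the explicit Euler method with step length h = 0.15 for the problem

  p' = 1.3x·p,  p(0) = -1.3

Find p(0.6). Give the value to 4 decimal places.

Euler: p_{n+1} = p_n + h·f(x_n, p_n).
x=0.000000, p=-1.300000: f=0.000000 → p ← -1.300000 + 0.15·0.000000 = -1.300000
x=0.150000, p=-1.300000: f=-0.253500 → p ← -1.300000 + 0.15·(-0.253500) = -1.338025
x=0.300000, p=-1.338025: f=-0.521830 → p ← -1.338025 + 0.15·(-0.521830) = -1.416299
x=0.450000, p=-1.416299: f=-0.828535 → p ← -1.416299 + 0.15·(-0.828535) = -1.540580
p(0.6) ≈ -1.5406

-1.5406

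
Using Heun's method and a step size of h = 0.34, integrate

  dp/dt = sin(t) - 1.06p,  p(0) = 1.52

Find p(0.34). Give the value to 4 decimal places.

Heun: k1 = f(t_n, p_n); k2 = f(t_n + h, p_n + h·k1); p_{n+1} = p_n + (h/2)·(k1 + k2).
t=0.000000, p=1.520000:
  k1 = f(0.000000, 1.520000) = -1.611200
  k2 = f(0.340000, 0.972192) = -0.697036
  p ← 1.520000 + (0.34/2)·(-1.611200 + (-0.697036)) = 1.127600
p(0.34) ≈ 1.1276

1.1276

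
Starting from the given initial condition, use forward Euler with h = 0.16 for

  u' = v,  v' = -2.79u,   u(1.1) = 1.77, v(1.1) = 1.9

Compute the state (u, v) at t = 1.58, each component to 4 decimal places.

2.2810, -0.8211

Euler on (u,v): u_{n+1} = u_n + h·u', v_{n+1} = v_n + h·v'.
1.100000: (1.770000, 1.900000); f=(1.900000, -4.938300) → (2.074000, 1.109872)
1.260000: (2.074000, 1.109872); f=(1.109872, -5.786460) → (2.251580, 0.184038)
1.420000: (2.251580, 0.184038); f=(0.184038, -6.281907) → (2.281026, -0.821067)
(u(1.58), v(1.58)) ≈ (2.2810, -0.8211)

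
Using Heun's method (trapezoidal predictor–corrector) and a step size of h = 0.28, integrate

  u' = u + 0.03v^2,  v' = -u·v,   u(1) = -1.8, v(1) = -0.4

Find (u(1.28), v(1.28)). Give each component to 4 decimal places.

Heun on (u,v): k1 = f(t_n, state_n); k2 = f(t_n + h, state_n + h·k1); state_{n+1} = state_n + (h/2)·(k1 + k2).
1.000000: (-1.800000, -0.400000)
  k1 = (-1.795200, -0.720000)
  predictor → (-2.302656, -0.601600)
  k2 = (-2.291798, -1.385278)
  → (-2.372180, -0.694739)
(u(1.28), v(1.28)) ≈ (-2.3722, -0.6947)

-2.3722, -0.6947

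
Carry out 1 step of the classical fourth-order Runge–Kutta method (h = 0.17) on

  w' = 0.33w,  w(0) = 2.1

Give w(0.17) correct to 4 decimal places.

2.2212

RK4: k1 = f(t_n, w_n); k2 = f(t_n + h/2, w_n + (h/2)·k1); k3 = f(t_n + h/2, w_n + (h/2)·k2); k4 = f(t_n + h, w_n + h·k3); w_{n+1} = w_n + (h/6)·(k1 + 2k2 + 2k3 + k4).
t=0.000000, w=2.100000:
  k1 = f(0.000000, 2.100000) = 0.693000
  k2 = f(0.085000, 2.158905) = 0.712439
  k3 = f(0.085000, 2.160557) = 0.712984
  k4 = f(0.170000, 2.221207) = 0.732998
  w ← 2.100000 + (0.17/6)·(k1 + 2k2 + 2k3 + k4) = 2.221177
w(0.17) ≈ 2.2212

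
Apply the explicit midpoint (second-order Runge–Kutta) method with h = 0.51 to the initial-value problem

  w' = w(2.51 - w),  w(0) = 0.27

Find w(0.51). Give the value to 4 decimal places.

Midpoint: k1 = f(x_n, w_n); k2 = f(x_n + h/2, w_n + (h/2)·k1); w_{n+1} = w_n + h·k2.
x=0.000000, w=0.270000:
  k1 = f(0.000000, 0.270000) = 0.604800
  k2 = f(0.255000, 0.424224) = 0.884836
  w ← 0.270000 + 0.51·0.884836 = 0.721266
w(0.51) ≈ 0.7213

0.7213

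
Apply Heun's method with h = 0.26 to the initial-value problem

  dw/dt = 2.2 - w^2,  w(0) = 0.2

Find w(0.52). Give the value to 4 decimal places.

Heun: k1 = f(t_n, w_n); k2 = f(t_n + h, w_n + h·k1); w_{n+1} = w_n + (h/2)·(k1 + k2).
t=0.000000, w=0.200000:
  k1 = f(0.000000, 0.200000) = 2.160000
  k2 = f(0.260000, 0.761600) = 1.619965
  w ← 0.200000 + (0.26/2)·(2.160000 + 1.619965) = 0.691396
t=0.260000, w=0.691396:
  k1 = f(0.260000, 0.691396) = 1.721972
  k2 = f(0.520000, 1.139108) = 0.902432
  w ← 0.691396 + (0.26/2)·(1.721972 + 0.902432) = 1.032568
w(0.52) ≈ 1.0326

1.0326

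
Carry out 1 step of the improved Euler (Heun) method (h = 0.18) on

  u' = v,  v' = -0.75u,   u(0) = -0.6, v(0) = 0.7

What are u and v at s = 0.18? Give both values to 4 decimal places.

Heun on (u,v): k1 = f(s_n, state_n); k2 = f(s_n + h, state_n + h·k1); state_{n+1} = state_n + (h/2)·(k1 + k2).
0.000000: (-0.600000, 0.700000)
  k1 = (0.700000, 0.450000)
  predictor → (-0.474000, 0.781000)
  k2 = (0.781000, 0.355500)
  → (-0.466710, 0.772495)
(u(0.18), v(0.18)) ≈ (-0.4667, 0.7725)

-0.4667, 0.7725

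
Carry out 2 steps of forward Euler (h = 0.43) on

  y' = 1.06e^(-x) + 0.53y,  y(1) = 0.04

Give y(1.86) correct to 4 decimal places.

0.3753

Euler: y_{n+1} = y_n + h·f(x_n, y_n).
x=1.000000, y=0.040000: f=0.411152 → y ← 0.040000 + 0.43·0.411152 = 0.216795
x=1.430000, y=0.216795: f=0.368569 → y ← 0.216795 + 0.43·0.368569 = 0.375280
y(1.86) ≈ 0.3753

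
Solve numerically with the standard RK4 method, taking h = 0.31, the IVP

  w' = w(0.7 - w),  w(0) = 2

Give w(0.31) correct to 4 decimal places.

RK4: k1 = f(t_n, w_n); k2 = f(t_n + h/2, w_n + (h/2)·k1); k3 = f(t_n + h/2, w_n + (h/2)·k2); k4 = f(t_n + h, w_n + h·k3); w_{n+1} = w_n + (h/6)·(k1 + 2k2 + 2k3 + k4).
t=0.000000, w=2.000000:
  k1 = f(0.000000, 2.000000) = -2.600000
  k2 = f(0.155000, 1.597000) = -1.432509
  k3 = f(0.155000, 1.777961) = -1.916573
  k4 = f(0.310000, 1.405862) = -0.992345
  w ← 2.000000 + (0.31/6)·(k1 + 2k2 + 2k3 + k4) = 1.468324
w(0.31) ≈ 1.4683

1.4683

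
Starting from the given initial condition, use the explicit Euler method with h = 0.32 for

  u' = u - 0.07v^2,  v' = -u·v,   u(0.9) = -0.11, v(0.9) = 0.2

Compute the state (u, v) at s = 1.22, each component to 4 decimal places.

Euler on (u,v): u_{n+1} = u_n + h·u', v_{n+1} = v_n + h·v'.
0.900000: (-0.110000, 0.200000); f=(-0.112800, 0.022000) → (-0.146096, 0.207040)
(u(1.22), v(1.22)) ≈ (-0.1461, 0.2070)

-0.1461, 0.2070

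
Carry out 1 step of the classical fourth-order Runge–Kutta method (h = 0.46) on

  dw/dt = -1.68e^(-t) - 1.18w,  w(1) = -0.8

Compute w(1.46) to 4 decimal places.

-0.6371

RK4: k1 = f(t_n, w_n); k2 = f(t_n + h/2, w_n + (h/2)·k1); k3 = f(t_n + h/2, w_n + (h/2)·k2); k4 = f(t_n + h, w_n + h·k3); w_{n+1} = w_n + (h/6)·(k1 + 2k2 + 2k3 + k4).
t=1.000000, w=-0.800000:
  k1 = f(1.000000, -0.800000) = 0.325963
  k2 = f(1.230000, -0.725029) = 0.364482
  k3 = f(1.230000, -0.716169) = 0.354028
  k4 = f(1.460000, -0.637147) = 0.361677
  w ← -0.800000 + (0.46/6)·(k1 + 2k2 + 2k3 + k4) = -0.637109
w(1.46) ≈ -0.6371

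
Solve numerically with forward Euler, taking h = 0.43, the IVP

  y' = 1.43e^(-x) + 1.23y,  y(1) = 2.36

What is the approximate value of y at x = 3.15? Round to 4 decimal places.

Euler: y_{n+1} = y_n + h·f(x_n, y_n).
x=1.000000, y=2.360000: f=3.428868 → y ← 2.360000 + 0.43·3.428868 = 3.834413
x=1.430000, y=3.834413: f=5.058540 → y ← 3.834413 + 0.43·5.058540 = 6.009585
x=1.860000, y=6.009585: f=7.614402 → y ← 6.009585 + 0.43·7.614402 = 9.283778
x=2.290000, y=9.283778: f=11.563858 → y ← 9.283778 + 0.43·11.563858 = 14.256237
x=2.720000, y=14.256237: f=17.629372 → y ← 14.256237 + 0.43·17.629372 = 21.836867
y(3.15) ≈ 21.8369

21.8369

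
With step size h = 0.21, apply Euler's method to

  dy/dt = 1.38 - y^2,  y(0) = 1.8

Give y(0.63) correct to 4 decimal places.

Euler: y_{n+1} = y_n + h·f(t_n, y_n).
t=0.000000, y=1.800000: f=-1.860000 → y ← 1.800000 + 0.21·(-1.860000) = 1.409400
t=0.210000, y=1.409400: f=-0.606408 → y ← 1.409400 + 0.21·(-0.606408) = 1.282054
t=0.420000, y=1.282054: f=-0.263663 → y ← 1.282054 + 0.21·(-0.263663) = 1.226685
y(0.63) ≈ 1.2267

1.2267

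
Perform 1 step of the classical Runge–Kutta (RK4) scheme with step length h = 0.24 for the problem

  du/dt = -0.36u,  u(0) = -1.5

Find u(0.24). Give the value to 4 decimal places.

-1.3758

RK4: k1 = f(t_n, u_n); k2 = f(t_n + h/2, u_n + (h/2)·k1); k3 = f(t_n + h/2, u_n + (h/2)·k2); k4 = f(t_n + h, u_n + h·k3); u_{n+1} = u_n + (h/6)·(k1 + 2k2 + 2k3 + k4).
t=0.000000, u=-1.500000:
  k1 = f(0.000000, -1.500000) = 0.540000
  k2 = f(0.120000, -1.435200) = 0.516672
  k3 = f(0.120000, -1.437999) = 0.517680
  k4 = f(0.240000, -1.375757) = 0.495272
  u ← -1.500000 + (0.24/6)·(k1 + 2k2 + 2k3 + k4) = -1.375841
u(0.24) ≈ -1.3758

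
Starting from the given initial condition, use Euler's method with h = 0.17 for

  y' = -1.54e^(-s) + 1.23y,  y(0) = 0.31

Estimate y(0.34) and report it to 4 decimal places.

-0.0842

Euler: y_{n+1} = y_n + h·f(s_n, y_n).
s=0.000000, y=0.310000: f=-1.158700 → y ← 0.310000 + 0.17·(-1.158700) = 0.113021
s=0.170000, y=0.113021: f=-1.160228 → y ← 0.113021 + 0.17·(-1.160228) = -0.084218
y(0.34) ≈ -0.0842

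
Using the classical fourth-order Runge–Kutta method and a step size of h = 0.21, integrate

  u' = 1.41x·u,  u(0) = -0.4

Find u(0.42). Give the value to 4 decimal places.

RK4: k1 = f(x_n, u_n); k2 = f(x_n + h/2, u_n + (h/2)·k1); k3 = f(x_n + h/2, u_n + (h/2)·k2); k4 = f(x_n + h, u_n + h·k3); u_{n+1} = u_n + (h/6)·(k1 + 2k2 + 2k3 + k4).
x=0.000000, u=-0.400000:
  k1 = f(0.000000, -0.400000) = 0.000000
  k2 = f(0.105000, -0.400000) = -0.059220
  k3 = f(0.105000, -0.406218) = -0.060141
  k4 = f(0.210000, -0.412630) = -0.122180
  u ← -0.400000 + (0.21/6)·(k1 + 2k2 + 2k3 + k4) = -0.412632
x=0.210000, u=-0.412632:
  k1 = f(0.210000, -0.412632) = -0.122180
  k2 = f(0.315000, -0.425460) = -0.188968
  k3 = f(0.315000, -0.432473) = -0.192083
  k4 = f(0.420000, -0.452969) = -0.268248
  u ← -0.412632 + (0.21/6)·(k1 + 2k2 + 2k3 + k4) = -0.452970
u(0.42) ≈ -0.4530

-0.4530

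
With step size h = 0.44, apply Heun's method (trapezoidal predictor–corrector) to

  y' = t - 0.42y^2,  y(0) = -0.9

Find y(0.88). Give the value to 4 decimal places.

-0.8640

Heun: k1 = f(t_n, y_n); k2 = f(t_n + h, y_n + h·k1); y_{n+1} = y_n + (h/2)·(k1 + k2).
t=0.000000, y=-0.900000:
  k1 = f(0.000000, -0.900000) = -0.340200
  k2 = f(0.440000, -1.049688) = -0.022775
  y ← -0.900000 + (0.44/2)·(-0.340200 + (-0.022775)) = -0.979854
t=0.440000, y=-0.979854:
  k1 = f(0.440000, -0.979854) = 0.036752
  k2 = f(0.880000, -0.963684) = 0.489952
  y ← -0.979854 + (0.44/2)·(0.036752 + 0.489952) = -0.863980
y(0.88) ≈ -0.8640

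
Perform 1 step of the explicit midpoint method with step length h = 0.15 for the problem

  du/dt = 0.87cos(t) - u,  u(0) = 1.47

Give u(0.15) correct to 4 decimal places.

1.3864

Midpoint: k1 = f(t_n, u_n); k2 = f(t_n + h/2, u_n + (h/2)·k1); u_{n+1} = u_n + h·k2.
t=0.000000, u=1.470000:
  k1 = f(0.000000, 1.470000) = -0.600000
  k2 = f(0.075000, 1.425000) = -0.557446
  u ← 1.470000 + 0.15·(-0.557446) = 1.386383
u(0.15) ≈ 1.3864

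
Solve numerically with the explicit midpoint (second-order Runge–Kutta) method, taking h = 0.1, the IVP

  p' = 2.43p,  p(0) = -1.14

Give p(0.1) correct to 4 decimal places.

-1.4507

Midpoint: k1 = f(t_n, p_n); k2 = f(t_n + h/2, p_n + (h/2)·k1); p_{n+1} = p_n + h·k2.
t=0.000000, p=-1.140000:
  k1 = f(0.000000, -1.140000) = -2.770200
  k2 = f(0.050000, -1.278510) = -3.106779
  p ← -1.140000 + 0.1·(-3.106779) = -1.450678
p(0.1) ≈ -1.4507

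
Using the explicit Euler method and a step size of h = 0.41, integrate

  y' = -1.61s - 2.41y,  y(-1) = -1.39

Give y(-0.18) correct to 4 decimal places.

Euler: y_{n+1} = y_n + h·f(s_n, y_n).
s=-1.000000, y=-1.390000: f=4.959900 → y ← -1.390000 + 0.41·4.959900 = 0.643559
s=-0.590000, y=0.643559: f=-0.601077 → y ← 0.643559 + 0.41·(-0.601077) = 0.397117
y(-0.18) ≈ 0.3971

0.3971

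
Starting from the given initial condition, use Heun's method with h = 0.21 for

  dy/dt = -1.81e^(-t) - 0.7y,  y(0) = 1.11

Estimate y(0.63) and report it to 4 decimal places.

Heun: k1 = f(t_n, y_n); k2 = f(t_n + h, y_n + h·k1); y_{n+1} = y_n + (h/2)·(k1 + k2).
t=0.000000, y=1.110000:
  k1 = f(0.000000, 1.110000) = -2.587000
  k2 = f(0.210000, 0.566730) = -1.863868
  y ← 1.110000 + (0.21/2)·(-2.587000 + (-1.863868)) = 0.642659
t=0.210000, y=0.642659:
  k1 = f(0.210000, 0.642659) = -1.917019
  k2 = f(0.420000, 0.240085) = -1.357314
  y ← 0.642659 + (0.21/2)·(-1.917019 + (-1.357314)) = 0.298854
t=0.420000, y=0.298854:
  k1 = f(0.420000, 0.298854) = -1.398452
  k2 = f(0.630000, 0.005179) = -0.967616
  y ← 0.298854 + (0.21/2)·(-1.398452 + (-0.967616)) = 0.050417
y(0.63) ≈ 0.0504

0.0504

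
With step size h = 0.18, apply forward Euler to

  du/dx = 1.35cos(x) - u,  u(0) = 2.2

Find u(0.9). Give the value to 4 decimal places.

Euler: u_{n+1} = u_n + h·f(x_n, u_n).
x=0.000000, u=2.200000: f=-0.850000 → u ← 2.200000 + 0.18·(-0.850000) = 2.047000
x=0.180000, u=2.047000: f=-0.718811 → u ← 2.047000 + 0.18·(-0.718811) = 1.917614
x=0.360000, u=1.917614: f=-0.654153 → u ← 1.917614 + 0.18·(-0.654153) = 1.799866
x=0.540000, u=1.799866: f=-0.641960 → u ← 1.799866 + 0.18·(-0.641960) = 1.684314
x=0.720000, u=1.684314: f=-0.669376 → u ← 1.684314 + 0.18·(-0.669376) = 1.563826
u(0.9) ≈ 1.5638

1.5638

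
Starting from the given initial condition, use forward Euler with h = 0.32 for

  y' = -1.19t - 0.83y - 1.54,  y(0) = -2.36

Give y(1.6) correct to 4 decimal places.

-2.8988

Euler: y_{n+1} = y_n + h·f(t_n, y_n).
t=0.000000, y=-2.360000: f=0.418800 → y ← -2.360000 + 0.32·0.418800 = -2.225984
t=0.320000, y=-2.225984: f=-0.073233 → y ← -2.225984 + 0.32·(-0.073233) = -2.249419
t=0.640000, y=-2.249419: f=-0.434583 → y ← -2.249419 + 0.32·(-0.434583) = -2.388485
t=0.960000, y=-2.388485: f=-0.699957 → y ← -2.388485 + 0.32·(-0.699957) = -2.612471
t=1.280000, y=-2.612471: f=-0.894849 → y ← -2.612471 + 0.32·(-0.894849) = -2.898823
y(1.6) ≈ -2.8988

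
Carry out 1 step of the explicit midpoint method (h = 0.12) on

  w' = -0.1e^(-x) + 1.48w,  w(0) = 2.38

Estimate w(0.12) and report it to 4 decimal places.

Midpoint: k1 = f(x_n, w_n); k2 = f(x_n + h/2, w_n + (h/2)·k1); w_{n+1} = w_n + h·k2.
x=0.000000, w=2.380000:
  k1 = f(0.000000, 2.380000) = 3.422400
  k2 = f(0.060000, 2.585344) = 3.732133
  w ← 2.380000 + 0.12·3.732133 = 2.827856
w(0.12) ≈ 2.8279

2.8279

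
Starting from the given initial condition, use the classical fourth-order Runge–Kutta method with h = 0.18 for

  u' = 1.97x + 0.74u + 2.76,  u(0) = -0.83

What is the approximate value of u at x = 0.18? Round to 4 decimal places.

RK4: k1 = f(x_n, u_n); k2 = f(x_n + h/2, u_n + (h/2)·k1); k3 = f(x_n + h/2, u_n + (h/2)·k2); k4 = f(x_n + h, u_n + h·k3); u_{n+1} = u_n + (h/6)·(k1 + 2k2 + 2k3 + k4).
x=0.000000, u=-0.830000:
  k1 = f(0.000000, -0.830000) = 2.145800
  k2 = f(0.090000, -0.636878) = 2.466010
  k3 = f(0.090000, -0.608059) = 2.487336
  k4 = f(0.180000, -0.382279) = 2.831713
  u ← -0.830000 + (0.18/6)·(k1 + 2k2 + 2k3 + k4) = -0.383474
u(0.18) ≈ -0.3835

-0.3835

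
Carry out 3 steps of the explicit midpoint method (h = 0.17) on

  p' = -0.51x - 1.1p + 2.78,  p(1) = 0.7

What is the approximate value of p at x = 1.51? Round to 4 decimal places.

Midpoint: k1 = f(x_n, p_n); k2 = f(x_n + h/2, p_n + (h/2)·k1); p_{n+1} = p_n + h·k2.
x=1.000000, p=0.700000:
  k1 = f(1.000000, 0.700000) = 1.500000
  k2 = f(1.085000, 0.827500) = 1.316400
  p ← 0.700000 + 0.17·1.316400 = 0.923788
x=1.170000, p=0.923788:
  k1 = f(1.170000, 0.923788) = 1.167133
  k2 = f(1.255000, 1.022994) = 1.014656
  p ← 0.923788 + 0.17·1.014656 = 1.096280
x=1.340000, p=1.096280:
  k1 = f(1.340000, 1.096280) = 0.890692
  k2 = f(1.425000, 1.171988) = 0.764063
  p ← 1.096280 + 0.17·0.764063 = 1.226170
p(1.51) ≈ 1.2262

1.2262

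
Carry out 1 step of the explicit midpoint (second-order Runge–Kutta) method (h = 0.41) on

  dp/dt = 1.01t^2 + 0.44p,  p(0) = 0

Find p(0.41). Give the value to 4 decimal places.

Midpoint: k1 = f(t_n, p_n); k2 = f(t_n + h/2, p_n + (h/2)·k1); p_{n+1} = p_n + h·k2.
t=0.000000, p=0.000000:
  k1 = f(0.000000, 0.000000) = 0.000000
  k2 = f(0.205000, 0.000000) = 0.042445
  p ← 0.000000 + 0.41·0.042445 = 0.017403
p(0.41) ≈ 0.0174

0.0174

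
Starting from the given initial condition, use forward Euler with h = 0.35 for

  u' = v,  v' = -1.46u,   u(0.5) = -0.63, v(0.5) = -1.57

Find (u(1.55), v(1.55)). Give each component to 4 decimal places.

Euler on (u,v): u_{n+1} = u_n + h·u', v_{n+1} = v_n + h·v'.
0.500000: (-0.630000, -1.570000); f=(-1.570000, 0.919800) → (-1.179500, -1.248070)
0.850000: (-1.179500, -1.248070); f=(-1.248070, 1.722070) → (-1.616325, -0.645346)
1.200000: (-1.616325, -0.645346); f=(-0.645346, 2.359834) → (-1.842195, 0.180596)
(u(1.55), v(1.55)) ≈ (-1.8422, 0.1806)

-1.8422, 0.1806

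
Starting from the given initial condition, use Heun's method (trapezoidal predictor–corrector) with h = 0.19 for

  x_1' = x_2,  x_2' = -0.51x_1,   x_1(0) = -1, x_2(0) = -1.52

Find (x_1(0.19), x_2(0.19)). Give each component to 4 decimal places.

-1.2796, -1.4091

Heun on (x_1,x_2): k1 = f(t_n, state_n); k2 = f(t_n + h, state_n + h·k1); state_{n+1} = state_n + (h/2)·(k1 + k2).
0.000000: (-1.000000, -1.520000)
  k1 = (-1.520000, 0.510000)
  predictor → (-1.288800, -1.423100)
  k2 = (-1.423100, 0.657288)
  → (-1.279594, -1.409108)
(x_1(0.19), x_2(0.19)) ≈ (-1.2796, -1.4091)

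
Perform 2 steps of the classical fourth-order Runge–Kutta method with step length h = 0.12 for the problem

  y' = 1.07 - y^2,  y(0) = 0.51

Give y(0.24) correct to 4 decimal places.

RK4: k1 = f(t_n, y_n); k2 = f(t_n + h/2, y_n + (h/2)·k1); k3 = f(t_n + h/2, y_n + (h/2)·k2); k4 = f(t_n + h, y_n + h·k3); y_{n+1} = y_n + (h/6)·(k1 + 2k2 + 2k3 + k4).
t=0.000000, y=0.510000:
  k1 = f(0.000000, 0.510000) = 0.809900
  k2 = f(0.060000, 0.558594) = 0.757973
  k3 = f(0.060000, 0.555478) = 0.761444
  k4 = f(0.120000, 0.601373) = 0.708350
  y ← 0.510000 + (0.12/6)·(k1 + 2k2 + 2k3 + k4) = 0.601142
t=0.120000, y=0.601142:
  k1 = f(0.120000, 0.601142) = 0.708629
  k2 = f(0.180000, 0.643659) = 0.655703
  k3 = f(0.180000, 0.640484) = 0.659780
  k4 = f(0.240000, 0.680315) = 0.607171
  y ← 0.601142 + (0.12/6)·(k1 + 2k2 + 2k3 + k4) = 0.680077
y(0.24) ≈ 0.6801

0.6801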